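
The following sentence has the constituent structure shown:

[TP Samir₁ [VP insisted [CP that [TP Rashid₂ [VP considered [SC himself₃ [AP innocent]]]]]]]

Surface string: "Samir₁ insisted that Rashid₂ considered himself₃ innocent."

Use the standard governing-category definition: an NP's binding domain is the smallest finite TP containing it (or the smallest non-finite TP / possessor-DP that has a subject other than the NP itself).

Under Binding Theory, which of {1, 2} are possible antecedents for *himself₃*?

{2}

*himself* is an anaphor, so Principle A applies: it must be bound in its binding domain.
Binding domain of *himself₃*: the embedded TP, whose subject is Rashid₂.
*Samir₁* c-commands the anaphor but is outside its binding domain → cannot satisfy Principle A.
*Rashid₂* c-commands the anaphor within its binding domain → licit binder.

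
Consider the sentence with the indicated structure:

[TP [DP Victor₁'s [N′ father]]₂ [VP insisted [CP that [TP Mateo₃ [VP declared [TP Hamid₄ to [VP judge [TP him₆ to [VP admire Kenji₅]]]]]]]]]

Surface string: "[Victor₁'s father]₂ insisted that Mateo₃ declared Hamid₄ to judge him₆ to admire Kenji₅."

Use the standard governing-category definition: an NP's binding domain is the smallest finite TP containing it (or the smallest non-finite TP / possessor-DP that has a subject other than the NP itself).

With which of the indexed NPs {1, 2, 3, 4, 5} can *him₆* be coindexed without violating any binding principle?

{1, 2, 3}

*him* is a pronoun, so Principle B applies: it must be free in its binding domain.
Binding domain of *him₆*: the embedded TP, whose subject is Hamid₄.
*Victor₁* and the pronoun do not c-command one another → neither Principle B nor Principle C is at stake; coindexation permitted.
*[Victor₁'s father]₂* c-commands the pronoun but from outside its binding domain, and is not c-commanded by it → coindexation permitted.
*Mateo₃* c-commands the pronoun but from outside its binding domain, and is not c-commanded by it → coindexation permitted.
*Hamid₄* c-commands the pronoun within its binding domain → coindexation would violate Principle B.
*Kenji₅*: the pronoun c-commands this R-expression → coindexation would violate Principle C on *Kenji₅*.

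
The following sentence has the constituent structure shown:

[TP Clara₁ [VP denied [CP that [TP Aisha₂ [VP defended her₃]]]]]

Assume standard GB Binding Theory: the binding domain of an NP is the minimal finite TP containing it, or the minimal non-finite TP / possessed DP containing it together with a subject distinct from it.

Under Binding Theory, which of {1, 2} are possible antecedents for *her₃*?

{1}

*her* is a pronoun, so Principle B applies: it must be free in its binding domain.
Binding domain of *her₃*: the embedded TP, whose subject is Aisha₂.
*Clara₁* c-commands the pronoun but from outside its binding domain, and is not c-commanded by it → coindexation permitted.
*Aisha₂* c-commands the pronoun within its binding domain → coindexation would violate Principle B.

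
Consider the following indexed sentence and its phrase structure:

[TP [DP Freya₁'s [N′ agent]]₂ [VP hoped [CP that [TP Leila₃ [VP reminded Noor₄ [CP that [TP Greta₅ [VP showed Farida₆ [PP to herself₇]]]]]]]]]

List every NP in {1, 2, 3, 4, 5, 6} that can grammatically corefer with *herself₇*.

{5, 6}

*herself* is an anaphor, so Principle A applies: it must be bound in its binding domain.
Binding domain of *herself₇*: the embedded TP, whose subject is Greta₅.
*Freya₁* does not c-command the anaphor → cannot bind it.
*[Freya₁'s agent]₂* c-commands the anaphor but is outside its binding domain → cannot satisfy Principle A.
*Leila₃* c-commands the anaphor but is outside its binding domain → cannot satisfy Principle A.
*Noor₄* c-commands the anaphor but is outside its binding domain → cannot satisfy Principle A.
*Greta₅* c-commands the anaphor within its binding domain → licit binder.
*Farida₆* c-commands the anaphor within its binding domain → licit binder.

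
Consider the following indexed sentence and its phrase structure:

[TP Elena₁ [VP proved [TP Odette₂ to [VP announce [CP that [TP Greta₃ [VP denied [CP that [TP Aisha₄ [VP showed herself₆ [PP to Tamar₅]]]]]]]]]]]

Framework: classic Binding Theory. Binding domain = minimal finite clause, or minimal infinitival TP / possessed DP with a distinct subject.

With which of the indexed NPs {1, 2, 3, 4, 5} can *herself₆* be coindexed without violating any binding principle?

{4}

*herself* is an anaphor, so Principle A applies: it must be bound in its binding domain.
Binding domain of *herself₆*: the embedded TP, whose subject is Aisha₄.
*Elena₁* c-commands the anaphor but is outside its binding domain → cannot satisfy Principle A.
*Odette₂* c-commands the anaphor but is outside its binding domain → cannot satisfy Principle A.
*Greta₃* c-commands the anaphor but is outside its binding domain → cannot satisfy Principle A.
*Aisha₄* c-commands the anaphor within its binding domain → licit binder.
*Tamar₅* does not c-command the anaphor → cannot bind it.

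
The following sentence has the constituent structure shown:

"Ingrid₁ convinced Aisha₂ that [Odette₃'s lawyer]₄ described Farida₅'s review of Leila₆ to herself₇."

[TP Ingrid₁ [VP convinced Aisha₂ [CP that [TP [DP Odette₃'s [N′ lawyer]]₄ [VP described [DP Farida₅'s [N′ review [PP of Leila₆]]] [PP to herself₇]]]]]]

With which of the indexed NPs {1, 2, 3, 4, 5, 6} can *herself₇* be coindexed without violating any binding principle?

*herself* is an anaphor, so Principle A applies: it must be bound in its binding domain.
Binding domain of *herself₇*: the embedded TP, whose subject is [Odette₃'s lawyer]₄.
*Ingrid₁* c-commands the anaphor but is outside its binding domain → cannot satisfy Principle A.
*Aisha₂* c-commands the anaphor but is outside its binding domain → cannot satisfy Principle A.
*Odette₃* does not c-command the anaphor → cannot bind it.
*[Odette₃'s lawyer]₄* c-commands the anaphor within its binding domain → licit binder.
*Farida₅* does not c-command the anaphor → cannot bind it.
*Leila₆* does not c-command the anaphor → cannot bind it.

{4}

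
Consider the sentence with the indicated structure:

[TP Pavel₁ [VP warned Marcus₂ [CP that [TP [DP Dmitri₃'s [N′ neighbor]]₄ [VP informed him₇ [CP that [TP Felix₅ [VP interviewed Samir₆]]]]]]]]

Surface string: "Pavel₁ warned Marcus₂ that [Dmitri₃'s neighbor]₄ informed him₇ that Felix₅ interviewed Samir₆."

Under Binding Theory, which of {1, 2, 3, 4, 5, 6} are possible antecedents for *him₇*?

{1, 2, 3}

*him* is a pronoun, so Principle B applies: it must be free in its binding domain.
Binding domain of *him₇*: the embedded TP, whose subject is [Dmitri₃'s neighbor]₄.
*Pavel₁* c-commands the pronoun but from outside its binding domain, and is not c-commanded by it → coindexation permitted.
*Marcus₂* c-commands the pronoun but from outside its binding domain, and is not c-commanded by it → coindexation permitted.
*Dmitri₃* and the pronoun do not c-command one another → neither Principle B nor Principle C is at stake; coindexation permitted.
*[Dmitri₃'s neighbor]₄* c-commands the pronoun within its binding domain → coindexation would violate Principle B.
*Felix₅*: the pronoun c-commands this R-expression → coindexation would violate Principle C on *Felix₅*.
*Samir₆*: the pronoun c-commands this R-expression → coindexation would violate Principle C on *Samir₆*.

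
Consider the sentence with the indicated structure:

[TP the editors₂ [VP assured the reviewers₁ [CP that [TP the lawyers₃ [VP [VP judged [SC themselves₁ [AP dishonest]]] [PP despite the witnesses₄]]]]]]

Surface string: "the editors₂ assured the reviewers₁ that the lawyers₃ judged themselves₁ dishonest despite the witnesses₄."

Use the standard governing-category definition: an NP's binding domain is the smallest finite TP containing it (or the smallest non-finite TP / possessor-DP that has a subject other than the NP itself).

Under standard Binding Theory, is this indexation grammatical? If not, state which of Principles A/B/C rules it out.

The two coindexed NPs are *the reviewers₁* and *themselves₁*.
*themselves₁* is an anaphor. Principle A requires it to be bound within its binding domain — the embedded TP, whose subject is the lawyers₃.
Within that domain it is c-commanded by *the lawyers₃*, which does not share its index.
*the reviewers₁* does c-command the anaphor, but from outside its binding domain.
The anaphor is unbound in its domain → Principle A violation.

Principle A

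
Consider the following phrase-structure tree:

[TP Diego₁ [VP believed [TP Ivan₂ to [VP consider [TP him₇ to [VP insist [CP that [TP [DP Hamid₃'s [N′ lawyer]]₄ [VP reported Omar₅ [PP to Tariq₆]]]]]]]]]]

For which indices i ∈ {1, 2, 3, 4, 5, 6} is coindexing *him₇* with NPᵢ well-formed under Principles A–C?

{1}

*him* is a pronoun, so Principle B applies: it must be free in its binding domain.
Binding domain of *him₇*: the embedded TP, whose subject is Ivan₂.
*Diego₁* c-commands the pronoun but from outside its binding domain, and is not c-commanded by it → coindexation permitted.
*Ivan₂* c-commands the pronoun within its binding domain → coindexation would violate Principle B.
*Hamid₃*: the pronoun c-commands this R-expression → coindexation would violate Principle C on *Hamid₃*.
*[Hamid₃'s lawyer]₄*: the pronoun c-commands this R-expression → coindexation would violate Principle C on *[Hamid₃'s lawyer]₄*.
*Omar₅*: the pronoun c-commands this R-expression → coindexation would violate Principle C on *Omar₅*.
*Tariq₆*: the pronoun c-commands this R-expression → coindexation would violate Principle C on *Tariq₆*.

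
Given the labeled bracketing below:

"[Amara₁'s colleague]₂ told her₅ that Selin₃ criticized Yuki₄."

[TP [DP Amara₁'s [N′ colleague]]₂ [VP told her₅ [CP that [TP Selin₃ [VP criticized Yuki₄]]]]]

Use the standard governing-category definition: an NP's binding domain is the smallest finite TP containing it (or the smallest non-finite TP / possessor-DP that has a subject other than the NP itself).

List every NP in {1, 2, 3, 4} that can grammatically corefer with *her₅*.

{1}

*her* is a pronoun, so Principle B applies: it must be free in its binding domain.
Binding domain of *her₅*: the matrix TP, whose subject is [Amara₁'s colleague]₂.
*Amara₁* and the pronoun do not c-command one another → neither Principle B nor Principle C is at stake; coindexation permitted.
*[Amara₁'s colleague]₂* c-commands the pronoun within its binding domain → coindexation would violate Principle B.
*Selin₃*: the pronoun c-commands this R-expression → coindexation would violate Principle C on *Selin₃*.
*Yuki₄*: the pronoun c-commands this R-expression → coindexation would violate Principle C on *Yuki₄*.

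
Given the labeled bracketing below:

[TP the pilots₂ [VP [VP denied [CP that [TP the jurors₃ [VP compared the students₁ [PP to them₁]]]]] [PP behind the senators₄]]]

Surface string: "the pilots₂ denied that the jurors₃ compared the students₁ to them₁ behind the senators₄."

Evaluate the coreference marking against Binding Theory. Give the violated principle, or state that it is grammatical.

Principle B

The two coindexed NPs are *the students₁* and *them₁*.
*them₁* is a pronoun. Its binding domain is the embedded TP, whose subject is the jurors₃.
*the students₁* c-commands it within that domain and carries the same index.
The pronoun is locally bound → Principle B violation.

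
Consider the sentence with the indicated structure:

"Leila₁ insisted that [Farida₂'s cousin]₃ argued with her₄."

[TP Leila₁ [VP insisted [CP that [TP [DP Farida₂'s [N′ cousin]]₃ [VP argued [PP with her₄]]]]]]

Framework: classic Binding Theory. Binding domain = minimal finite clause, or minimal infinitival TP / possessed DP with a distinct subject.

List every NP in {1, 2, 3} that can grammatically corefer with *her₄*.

*her* is a pronoun, so Principle B applies: it must be free in its binding domain.
Binding domain of *her₄*: the embedded TP, whose subject is [Farida₂'s cousin]₃.
*Leila₁* c-commands the pronoun but from outside its binding domain, and is not c-commanded by it → coindexation permitted.
*Farida₂* and the pronoun do not c-command one another → neither Principle B nor Principle C is at stake; coindexation permitted.
*[Farida₂'s cousin]₃* c-commands the pronoun within its binding domain → coindexation would violate Principle B.

{1, 2}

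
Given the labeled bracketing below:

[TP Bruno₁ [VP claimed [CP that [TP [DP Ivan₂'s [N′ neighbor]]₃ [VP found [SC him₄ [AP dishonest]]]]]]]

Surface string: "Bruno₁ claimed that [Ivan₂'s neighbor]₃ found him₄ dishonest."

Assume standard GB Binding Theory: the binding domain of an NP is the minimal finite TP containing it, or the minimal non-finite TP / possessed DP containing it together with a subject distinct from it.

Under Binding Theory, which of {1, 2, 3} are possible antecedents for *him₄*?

{1, 2}

*him* is a pronoun, so Principle B applies: it must be free in its binding domain.
Binding domain of *him₄*: the embedded TP, whose subject is [Ivan₂'s neighbor]₃.
*Bruno₁* c-commands the pronoun but from outside its binding domain, and is not c-commanded by it → coindexation permitted.
*Ivan₂* and the pronoun do not c-command one another → neither Principle B nor Principle C is at stake; coindexation permitted.
*[Ivan₂'s neighbor]₃* c-commands the pronoun within its binding domain → coindexation would violate Principle B.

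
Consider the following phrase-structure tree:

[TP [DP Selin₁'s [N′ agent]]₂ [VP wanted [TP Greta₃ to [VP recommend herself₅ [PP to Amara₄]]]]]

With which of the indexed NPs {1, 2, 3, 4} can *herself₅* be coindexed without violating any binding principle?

{3}

*herself* is an anaphor, so Principle A applies: it must be bound in its binding domain.
Binding domain of *herself₅*: the embedded TP, whose subject is Greta₃.
*Selin₁* does not c-command the anaphor → cannot bind it.
*[Selin₁'s agent]₂* c-commands the anaphor but is outside its binding domain → cannot satisfy Principle A.
*Greta₃* c-commands the anaphor within its binding domain → licit binder.
*Amara₄* does not c-command the anaphor → cannot bind it.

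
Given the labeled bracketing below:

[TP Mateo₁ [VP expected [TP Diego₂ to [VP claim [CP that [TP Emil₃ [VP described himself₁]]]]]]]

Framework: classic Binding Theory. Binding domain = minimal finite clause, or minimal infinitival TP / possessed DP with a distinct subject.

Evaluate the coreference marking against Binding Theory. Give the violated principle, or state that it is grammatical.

Principle A

The two coindexed NPs are *Mateo₁* and *himself₁*.
*himself₁* is an anaphor. Principle A requires it to be bound within its binding domain — the embedded TP, whose subject is Emil₃.
Within that domain it is c-commanded by *Emil₃*, which does not share its index.
*Mateo₁* does c-command the anaphor, but from outside its binding domain.
The anaphor is unbound in its domain → Principle A violation.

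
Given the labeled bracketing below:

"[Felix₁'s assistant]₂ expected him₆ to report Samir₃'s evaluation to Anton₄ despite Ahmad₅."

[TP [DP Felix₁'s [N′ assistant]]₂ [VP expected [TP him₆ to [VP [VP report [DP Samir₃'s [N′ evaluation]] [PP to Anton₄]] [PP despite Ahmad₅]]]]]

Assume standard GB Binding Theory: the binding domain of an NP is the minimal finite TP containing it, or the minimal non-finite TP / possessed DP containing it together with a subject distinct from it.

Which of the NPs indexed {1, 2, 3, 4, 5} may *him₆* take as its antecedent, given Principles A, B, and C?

*him* is a pronoun, so Principle B applies: it must be free in its binding domain.
Binding domain of *him₆*: the matrix TP, whose subject is [Felix₁'s assistant]₂.
*Felix₁* and the pronoun do not c-command one another → neither Principle B nor Principle C is at stake; coindexation permitted.
*[Felix₁'s assistant]₂* c-commands the pronoun within its binding domain → coindexation would violate Principle B.
*Samir₃*: the pronoun c-commands this R-expression → coindexation would violate Principle C on *Samir₃*.
*Anton₄*: the pronoun c-commands this R-expression → coindexation would violate Principle C on *Anton₄*.
*Ahmad₅*: the pronoun c-commands this R-expression → coindexation would violate Principle C on *Ahmad₅*.

{1}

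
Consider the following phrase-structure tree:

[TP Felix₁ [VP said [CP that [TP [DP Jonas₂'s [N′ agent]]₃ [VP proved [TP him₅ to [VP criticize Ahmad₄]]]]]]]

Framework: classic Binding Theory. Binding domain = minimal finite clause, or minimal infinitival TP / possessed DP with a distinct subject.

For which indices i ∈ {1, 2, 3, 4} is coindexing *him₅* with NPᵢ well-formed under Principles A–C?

{1, 2}

*him* is a pronoun, so Principle B applies: it must be free in its binding domain.
Binding domain of *him₅*: the embedded TP, whose subject is [Jonas₂'s agent]₃.
*Felix₁* c-commands the pronoun but from outside its binding domain, and is not c-commanded by it → coindexation permitted.
*Jonas₂* and the pronoun do not c-command one another → neither Principle B nor Principle C is at stake; coindexation permitted.
*[Jonas₂'s agent]₃* c-commands the pronoun within its binding domain → coindexation would violate Principle B.
*Ahmad₄*: the pronoun c-commands this R-expression → coindexation would violate Principle C on *Ahmad₄*.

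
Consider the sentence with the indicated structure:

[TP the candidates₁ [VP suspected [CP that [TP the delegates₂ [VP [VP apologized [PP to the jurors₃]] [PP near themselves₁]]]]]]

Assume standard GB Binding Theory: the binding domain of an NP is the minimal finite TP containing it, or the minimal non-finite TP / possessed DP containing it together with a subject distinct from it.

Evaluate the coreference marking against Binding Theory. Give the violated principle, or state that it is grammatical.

Principle A

The two coindexed NPs are *the candidates₁* and *themselves₁*.
*themselves₁* is an anaphor. Principle A requires it to be bound within its binding domain — the embedded TP, whose subject is the delegates₂.
Within that domain it is c-commanded by *the delegates₂*, which does not share its index.
*the candidates₁* does c-command the anaphor, but from outside its binding domain.
The anaphor is unbound in its domain → Principle A violation.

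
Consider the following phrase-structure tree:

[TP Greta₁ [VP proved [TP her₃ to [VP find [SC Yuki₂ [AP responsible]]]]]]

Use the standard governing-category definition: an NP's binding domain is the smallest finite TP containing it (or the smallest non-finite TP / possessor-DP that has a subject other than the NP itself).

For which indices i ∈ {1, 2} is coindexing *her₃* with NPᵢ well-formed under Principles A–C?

none

*her* is a pronoun, so Principle B applies: it must be free in its binding domain.
Binding domain of *her₃*: the matrix TP, whose subject is Greta₁.
*Greta₁* c-commands the pronoun within its binding domain → coindexation would violate Principle B.
*Yuki₂*: the pronoun c-commands this R-expression → coindexation would violate Principle C on *Yuki₂*.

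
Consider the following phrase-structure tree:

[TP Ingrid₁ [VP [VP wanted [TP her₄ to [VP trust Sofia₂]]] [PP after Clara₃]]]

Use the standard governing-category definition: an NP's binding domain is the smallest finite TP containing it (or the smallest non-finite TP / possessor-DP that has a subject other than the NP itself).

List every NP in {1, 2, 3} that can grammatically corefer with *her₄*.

*her* is a pronoun, so Principle B applies: it must be free in its binding domain.
Binding domain of *her₄*: the matrix TP, whose subject is Ingrid₁.
*Ingrid₁* c-commands the pronoun within its binding domain → coindexation would violate Principle B.
*Sofia₂*: the pronoun c-commands this R-expression → coindexation would violate Principle C on *Sofia₂*.
*Clara₃* and the pronoun do not c-command one another → neither Principle B nor Principle C is at stake; coindexation permitted.

{3}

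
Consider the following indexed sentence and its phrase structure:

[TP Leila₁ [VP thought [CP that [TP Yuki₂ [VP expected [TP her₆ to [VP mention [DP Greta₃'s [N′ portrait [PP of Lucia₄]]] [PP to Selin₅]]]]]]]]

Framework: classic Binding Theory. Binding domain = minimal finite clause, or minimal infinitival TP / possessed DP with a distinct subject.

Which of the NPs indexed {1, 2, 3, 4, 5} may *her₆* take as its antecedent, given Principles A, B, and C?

{1}

*her* is a pronoun, so Principle B applies: it must be free in its binding domain.
Binding domain of *her₆*: the embedded TP, whose subject is Yuki₂.
*Leila₁* c-commands the pronoun but from outside its binding domain, and is not c-commanded by it → coindexation permitted.
*Yuki₂* c-commands the pronoun within its binding domain → coindexation would violate Principle B.
*Greta₃*: the pronoun c-commands this R-expression → coindexation would violate Principle C on *Greta₃*.
*Lucia₄*: the pronoun c-commands this R-expression → coindexation would violate Principle C on *Lucia₄*.
*Selin₅*: the pronoun c-commands this R-expression → coindexation would violate Principle C on *Selin₅*.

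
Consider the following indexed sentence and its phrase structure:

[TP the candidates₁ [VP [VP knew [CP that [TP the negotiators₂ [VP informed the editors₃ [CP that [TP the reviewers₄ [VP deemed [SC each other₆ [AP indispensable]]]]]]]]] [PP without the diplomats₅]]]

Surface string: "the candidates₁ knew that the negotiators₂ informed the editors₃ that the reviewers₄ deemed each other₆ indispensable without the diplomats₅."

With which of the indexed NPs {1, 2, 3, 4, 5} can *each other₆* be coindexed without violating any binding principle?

*each other* is an anaphor, so Principle A applies: it must be bound in its binding domain.
Binding domain of *each other₆*: the embedded TP, whose subject is the reviewers₄.
*the candidates₁* c-commands the anaphor but is outside its binding domain → cannot satisfy Principle A.
*the negotiators₂* c-commands the anaphor but is outside its binding domain → cannot satisfy Principle A.
*the editors₃* c-commands the anaphor but is outside its binding domain → cannot satisfy Principle A.
*the reviewers₄* c-commands the anaphor within its binding domain → licit binder.
*the diplomats₅* does not c-command the anaphor → cannot bind it.

{4}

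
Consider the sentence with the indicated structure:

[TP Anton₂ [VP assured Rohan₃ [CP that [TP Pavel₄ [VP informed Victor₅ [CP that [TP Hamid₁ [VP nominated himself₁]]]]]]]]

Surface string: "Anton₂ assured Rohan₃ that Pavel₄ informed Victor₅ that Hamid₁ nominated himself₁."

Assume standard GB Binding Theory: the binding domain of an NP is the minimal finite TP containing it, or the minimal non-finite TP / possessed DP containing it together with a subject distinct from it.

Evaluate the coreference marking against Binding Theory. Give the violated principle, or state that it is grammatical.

grammatical

The two coindexed NPs are *Hamid₁* and *himself₁*.
*himself₁* is an anaphor; its binding domain is the embedded TP, whose subject is Hamid₁. *Hamid₁* c-commands it within that domain and shares its index, so Principle A is satisfied.
*Hamid₁* is an R-expression; *himself₁* does not c-command it, and no other NP shares its index, so Principle C is satisfied.
All principles are respected.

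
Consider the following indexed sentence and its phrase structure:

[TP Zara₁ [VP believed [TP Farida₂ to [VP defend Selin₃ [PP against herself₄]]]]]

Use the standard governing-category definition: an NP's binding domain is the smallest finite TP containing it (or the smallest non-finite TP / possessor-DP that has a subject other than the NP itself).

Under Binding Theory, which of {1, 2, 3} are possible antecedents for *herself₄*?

{2, 3}

*herself* is an anaphor, so Principle A applies: it must be bound in its binding domain.
Binding domain of *herself₄*: the embedded TP, whose subject is Farida₂.
*Zara₁* c-commands the anaphor but is outside its binding domain → cannot satisfy Principle A.
*Farida₂* c-commands the anaphor within its binding domain → licit binder.
*Selin₃* c-commands the anaphor within its binding domain → licit binder.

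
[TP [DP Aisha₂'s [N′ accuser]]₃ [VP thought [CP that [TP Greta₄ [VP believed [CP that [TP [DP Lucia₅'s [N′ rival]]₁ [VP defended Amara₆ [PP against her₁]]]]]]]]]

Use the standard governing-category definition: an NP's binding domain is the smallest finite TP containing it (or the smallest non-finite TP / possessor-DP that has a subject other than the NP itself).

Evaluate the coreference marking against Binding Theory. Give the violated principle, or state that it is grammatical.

The two coindexed NPs are *[Lucia₅'s rival]₁* and *her₁*.
*her₁* is a pronoun. Its binding domain is the embedded TP, whose subject is [Lucia₅'s rival]₁.
*[Lucia₅'s rival]₁* c-commands it within that domain and carries the same index.
The pronoun is locally bound → Principle B violation.

Principle B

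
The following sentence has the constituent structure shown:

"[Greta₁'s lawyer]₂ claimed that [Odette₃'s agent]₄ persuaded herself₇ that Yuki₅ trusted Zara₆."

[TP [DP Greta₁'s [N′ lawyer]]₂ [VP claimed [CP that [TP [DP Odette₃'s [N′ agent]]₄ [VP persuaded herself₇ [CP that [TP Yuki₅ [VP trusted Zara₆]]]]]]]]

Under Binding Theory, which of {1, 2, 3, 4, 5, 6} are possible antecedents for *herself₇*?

*herself* is an anaphor, so Principle A applies: it must be bound in its binding domain.
Binding domain of *herself₇*: the embedded TP, whose subject is [Odette₃'s agent]₄.
*Greta₁* does not c-command the anaphor → cannot bind it.
*[Greta₁'s lawyer]₂* c-commands the anaphor but is outside its binding domain → cannot satisfy Principle A.
*Odette₃* does not c-command the anaphor → cannot bind it.
*[Odette₃'s agent]₄* c-commands the anaphor within its binding domain → licit binder.
*Yuki₅* does not c-command the anaphor → cannot bind it.
*Zara₆* does not c-command the anaphor → cannot bind it.

{4}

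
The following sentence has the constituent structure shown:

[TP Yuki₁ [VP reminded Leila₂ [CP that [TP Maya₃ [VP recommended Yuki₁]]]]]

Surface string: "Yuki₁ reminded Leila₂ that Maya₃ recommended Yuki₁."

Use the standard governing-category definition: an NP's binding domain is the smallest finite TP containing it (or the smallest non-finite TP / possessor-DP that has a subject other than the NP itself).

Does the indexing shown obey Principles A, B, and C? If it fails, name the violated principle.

The two coindexed NPs are *Yuki₁* (the lower occurrence) and *Yuki₁* (the higher occurrence).
*Yuki₁* (the lower occurrence) is an R-expression. Principle C requires it to be free everywhere.
*Yuki₁* (the higher occurrence) c-commands it and carries the same index.
The R-expression is bound → Principle C violation.

Principle C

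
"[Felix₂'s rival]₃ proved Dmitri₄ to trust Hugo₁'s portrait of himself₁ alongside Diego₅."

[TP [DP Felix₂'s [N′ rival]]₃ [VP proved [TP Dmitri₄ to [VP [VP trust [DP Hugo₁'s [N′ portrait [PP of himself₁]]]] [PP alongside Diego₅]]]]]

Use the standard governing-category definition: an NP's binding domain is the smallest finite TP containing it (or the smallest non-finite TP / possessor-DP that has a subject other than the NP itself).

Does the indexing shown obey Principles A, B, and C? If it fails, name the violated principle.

The two coindexed NPs are *Hugo₁* and *himself₁*.
*himself₁* is an anaphor; its binding domain is the possessed DP, whose subject is Hugo₁. *Hugo₁* c-commands it within that domain and shares its index, so Principle A is satisfied.
*Hugo₁* is an R-expression; *himself₁* does not c-command it, and no other NP shares its index, so Principle C is satisfied.
All principles are respected.

grammatical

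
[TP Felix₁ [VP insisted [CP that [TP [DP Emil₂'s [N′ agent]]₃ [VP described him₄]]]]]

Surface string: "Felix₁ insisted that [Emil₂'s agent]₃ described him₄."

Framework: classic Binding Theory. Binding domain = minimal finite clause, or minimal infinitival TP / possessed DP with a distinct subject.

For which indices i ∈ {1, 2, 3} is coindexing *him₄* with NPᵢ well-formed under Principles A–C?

*him* is a pronoun, so Principle B applies: it must be free in its binding domain.
Binding domain of *him₄*: the embedded TP, whose subject is [Emil₂'s agent]₃.
*Felix₁* c-commands the pronoun but from outside its binding domain, and is not c-commanded by it → coindexation permitted.
*Emil₂* and the pronoun do not c-command one another → neither Principle B nor Principle C is at stake; coindexation permitted.
*[Emil₂'s agent]₃* c-commands the pronoun within its binding domain → coindexation would violate Principle B.

{1, 2}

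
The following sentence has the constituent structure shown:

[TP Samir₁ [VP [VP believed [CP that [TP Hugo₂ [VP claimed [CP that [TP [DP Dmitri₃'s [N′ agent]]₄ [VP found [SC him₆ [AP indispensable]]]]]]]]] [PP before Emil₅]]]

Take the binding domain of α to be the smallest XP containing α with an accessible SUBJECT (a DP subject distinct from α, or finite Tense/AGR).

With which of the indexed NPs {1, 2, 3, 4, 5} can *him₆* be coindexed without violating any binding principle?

*him* is a pronoun, so Principle B applies: it must be free in its binding domain.
Binding domain of *him₆*: the embedded TP, whose subject is [Dmitri₃'s agent]₄.
*Samir₁* c-commands the pronoun but from outside its binding domain, and is not c-commanded by it → coindexation permitted.
*Hugo₂* c-commands the pronoun but from outside its binding domain, and is not c-commanded by it → coindexation permitted.
*Dmitri₃* and the pronoun do not c-command one another → neither Principle B nor Principle C is at stake; coindexation permitted.
*[Dmitri₃'s agent]₄* c-commands the pronoun within its binding domain → coindexation would violate Principle B.
*Emil₅* and the pronoun do not c-command one another → neither Principle B nor Principle C is at stake; coindexation permitted.

{1, 2, 3, 5}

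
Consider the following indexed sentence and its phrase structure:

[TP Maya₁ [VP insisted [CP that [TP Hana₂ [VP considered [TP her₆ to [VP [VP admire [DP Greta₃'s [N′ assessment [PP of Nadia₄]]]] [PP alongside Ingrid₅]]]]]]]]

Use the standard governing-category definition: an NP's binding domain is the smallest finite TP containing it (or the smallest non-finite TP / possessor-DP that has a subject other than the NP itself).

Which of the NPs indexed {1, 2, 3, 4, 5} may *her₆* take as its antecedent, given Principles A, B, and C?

*her* is a pronoun, so Principle B applies: it must be free in its binding domain.
Binding domain of *her₆*: the embedded TP, whose subject is Hana₂.
*Maya₁* c-commands the pronoun but from outside its binding domain, and is not c-commanded by it → coindexation permitted.
*Hana₂* c-commands the pronoun within its binding domain → coindexation would violate Principle B.
*Greta₃*: the pronoun c-commands this R-expression → coindexation would violate Principle C on *Greta₃*.
*Nadia₄*: the pronoun c-commands this R-expression → coindexation would violate Principle C on *Nadia₄*.
*Ingrid₅*: the pronoun c-commands this R-expression → coindexation would violate Principle C on *Ingrid₅*.

{1}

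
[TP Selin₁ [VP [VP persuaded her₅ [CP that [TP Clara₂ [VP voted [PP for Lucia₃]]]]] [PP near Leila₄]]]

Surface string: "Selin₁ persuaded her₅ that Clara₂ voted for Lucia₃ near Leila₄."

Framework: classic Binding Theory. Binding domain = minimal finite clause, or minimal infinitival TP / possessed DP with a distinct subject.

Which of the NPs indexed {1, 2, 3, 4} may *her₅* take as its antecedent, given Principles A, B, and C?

{4}

*her* is a pronoun, so Principle B applies: it must be free in its binding domain.
Binding domain of *her₅*: the matrix TP, whose subject is Selin₁.
*Selin₁* c-commands the pronoun within its binding domain → coindexation would violate Principle B.
*Clara₂*: the pronoun c-commands this R-expression → coindexation would violate Principle C on *Clara₂*.
*Lucia₃*: the pronoun c-commands this R-expression → coindexation would violate Principle C on *Lucia₃*.
*Leila₄* and the pronoun do not c-command one another → neither Principle B nor Principle C is at stake; coindexation permitted.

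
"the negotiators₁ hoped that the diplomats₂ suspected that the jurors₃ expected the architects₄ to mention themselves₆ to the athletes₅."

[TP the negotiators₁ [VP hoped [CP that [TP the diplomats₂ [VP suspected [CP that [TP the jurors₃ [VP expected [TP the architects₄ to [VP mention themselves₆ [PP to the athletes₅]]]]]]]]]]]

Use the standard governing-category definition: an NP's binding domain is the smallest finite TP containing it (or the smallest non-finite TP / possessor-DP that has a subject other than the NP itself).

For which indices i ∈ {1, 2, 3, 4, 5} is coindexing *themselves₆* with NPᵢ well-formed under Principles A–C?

{4}

*themselves* is an anaphor, so Principle A applies: it must be bound in its binding domain.
Binding domain of *themselves₆*: the embedded TP, whose subject is the architects₄.
*the negotiators₁* c-commands the anaphor but is outside its binding domain → cannot satisfy Principle A.
*the diplomats₂* c-commands the anaphor but is outside its binding domain → cannot satisfy Principle A.
*the jurors₃* c-commands the anaphor but is outside its binding domain → cannot satisfy Principle A.
*the architects₄* c-commands the anaphor within its binding domain → licit binder.
*the athletes₅* does not c-command the anaphor → cannot bind it.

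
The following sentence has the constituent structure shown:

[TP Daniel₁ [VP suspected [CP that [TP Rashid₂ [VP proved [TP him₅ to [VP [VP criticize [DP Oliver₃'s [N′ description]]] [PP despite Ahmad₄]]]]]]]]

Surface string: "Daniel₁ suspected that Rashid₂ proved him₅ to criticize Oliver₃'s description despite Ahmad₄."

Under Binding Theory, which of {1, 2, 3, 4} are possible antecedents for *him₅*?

{1}

*him* is a pronoun, so Principle B applies: it must be free in its binding domain.
Binding domain of *him₅*: the embedded TP, whose subject is Rashid₂.
*Daniel₁* c-commands the pronoun but from outside its binding domain, and is not c-commanded by it → coindexation permitted.
*Rashid₂* c-commands the pronoun within its binding domain → coindexation would violate Principle B.
*Oliver₃*: the pronoun c-commands this R-expression → coindexation would violate Principle C on *Oliver₃*.
*Ahmad₄*: the pronoun c-commands this R-expression → coindexation would violate Principle C on *Ahmad₄*.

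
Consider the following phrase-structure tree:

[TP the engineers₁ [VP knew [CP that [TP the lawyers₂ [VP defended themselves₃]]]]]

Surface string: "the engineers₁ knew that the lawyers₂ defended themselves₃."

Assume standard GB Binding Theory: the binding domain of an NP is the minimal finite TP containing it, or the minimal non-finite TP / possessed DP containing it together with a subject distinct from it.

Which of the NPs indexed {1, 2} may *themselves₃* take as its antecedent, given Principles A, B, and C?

{2}

*themselves* is an anaphor, so Principle A applies: it must be bound in its binding domain.
Binding domain of *themselves₃*: the embedded TP, whose subject is the lawyers₂.
*the engineers₁* c-commands the anaphor but is outside its binding domain → cannot satisfy Principle A.
*the lawyers₂* c-commands the anaphor within its binding domain → licit binder.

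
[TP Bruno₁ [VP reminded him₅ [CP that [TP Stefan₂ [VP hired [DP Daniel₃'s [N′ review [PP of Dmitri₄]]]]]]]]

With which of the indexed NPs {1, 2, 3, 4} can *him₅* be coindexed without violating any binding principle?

none

*him* is a pronoun, so Principle B applies: it must be free in its binding domain.
Binding domain of *him₅*: the matrix TP, whose subject is Bruno₁.
*Bruno₁* c-commands the pronoun within its binding domain → coindexation would violate Principle B.
*Stefan₂*: the pronoun c-commands this R-expression → coindexation would violate Principle C on *Stefan₂*.
*Daniel₃*: the pronoun c-commands this R-expression → coindexation would violate Principle C on *Daniel₃*.
*Dmitri₄*: the pronoun c-commands this R-expression → coindexation would violate Principle C on *Dmitri₄*.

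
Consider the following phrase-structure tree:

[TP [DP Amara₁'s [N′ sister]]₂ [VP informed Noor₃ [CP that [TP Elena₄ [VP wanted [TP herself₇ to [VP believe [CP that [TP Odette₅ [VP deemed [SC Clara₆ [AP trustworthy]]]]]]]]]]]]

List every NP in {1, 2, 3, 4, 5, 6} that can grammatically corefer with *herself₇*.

{4}

*herself* is an anaphor, so Principle A applies: it must be bound in its binding domain.
Binding domain of *herself₇*: the embedded TP, whose subject is Elena₄.
*Amara₁* does not c-command the anaphor → cannot bind it.
*[Amara₁'s sister]₂* c-commands the anaphor but is outside its binding domain → cannot satisfy Principle A.
*Noor₃* c-commands the anaphor but is outside its binding domain → cannot satisfy Principle A.
*Elena₄* c-commands the anaphor within its binding domain → licit binder.
*Odette₅* does not c-command the anaphor → cannot bind it.
*Clara₆* does not c-command the anaphor → cannot bind it.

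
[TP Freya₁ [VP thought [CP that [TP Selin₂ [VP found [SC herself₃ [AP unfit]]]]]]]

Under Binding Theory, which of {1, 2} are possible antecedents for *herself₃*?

{2}

*herself* is an anaphor, so Principle A applies: it must be bound in its binding domain.
Binding domain of *herself₃*: the embedded TP, whose subject is Selin₂.
*Freya₁* c-commands the anaphor but is outside its binding domain → cannot satisfy Principle A.
*Selin₂* c-commands the anaphor within its binding domain → licit binder.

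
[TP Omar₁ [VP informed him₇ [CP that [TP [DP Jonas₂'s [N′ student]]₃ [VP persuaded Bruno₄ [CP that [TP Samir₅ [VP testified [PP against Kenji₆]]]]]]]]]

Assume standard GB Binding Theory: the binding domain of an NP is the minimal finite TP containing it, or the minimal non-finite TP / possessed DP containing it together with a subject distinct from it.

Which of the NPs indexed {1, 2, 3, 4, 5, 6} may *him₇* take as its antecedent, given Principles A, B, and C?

*him* is a pronoun, so Principle B applies: it must be free in its binding domain.
Binding domain of *him₇*: the matrix TP, whose subject is Omar₁.
*Omar₁* c-commands the pronoun within its binding domain → coindexation would violate Principle B.
*Jonas₂*: the pronoun c-commands this R-expression → coindexation would violate Principle C on *Jonas₂*.
*[Jonas₂'s student]₃*: the pronoun c-commands this R-expression → coindexation would violate Principle C on *[Jonas₂'s student]₃*.
*Bruno₄*: the pronoun c-commands this R-expression → coindexation would violate Principle C on *Bruno₄*.
*Samir₅*: the pronoun c-commands this R-expression → coindexation would violate Principle C on *Samir₅*.
*Kenji₆*: the pronoun c-commands this R-expression → coindexation would violate Principle C on *Kenji₆*.

none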